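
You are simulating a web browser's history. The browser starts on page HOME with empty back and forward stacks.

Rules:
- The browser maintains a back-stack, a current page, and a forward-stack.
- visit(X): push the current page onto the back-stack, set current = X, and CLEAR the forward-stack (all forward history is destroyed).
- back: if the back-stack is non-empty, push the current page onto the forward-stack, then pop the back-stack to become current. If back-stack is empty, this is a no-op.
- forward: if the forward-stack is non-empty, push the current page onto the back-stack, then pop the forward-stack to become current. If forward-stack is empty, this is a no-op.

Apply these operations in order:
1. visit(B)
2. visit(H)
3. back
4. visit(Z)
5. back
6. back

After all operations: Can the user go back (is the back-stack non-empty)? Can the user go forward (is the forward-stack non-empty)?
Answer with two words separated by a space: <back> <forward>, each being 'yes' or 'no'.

Answer: no yes

Derivation:
After 1 (visit(B)): cur=B back=1 fwd=0
After 2 (visit(H)): cur=H back=2 fwd=0
After 3 (back): cur=B back=1 fwd=1
After 4 (visit(Z)): cur=Z back=2 fwd=0
After 5 (back): cur=B back=1 fwd=1
After 6 (back): cur=HOME back=0 fwd=2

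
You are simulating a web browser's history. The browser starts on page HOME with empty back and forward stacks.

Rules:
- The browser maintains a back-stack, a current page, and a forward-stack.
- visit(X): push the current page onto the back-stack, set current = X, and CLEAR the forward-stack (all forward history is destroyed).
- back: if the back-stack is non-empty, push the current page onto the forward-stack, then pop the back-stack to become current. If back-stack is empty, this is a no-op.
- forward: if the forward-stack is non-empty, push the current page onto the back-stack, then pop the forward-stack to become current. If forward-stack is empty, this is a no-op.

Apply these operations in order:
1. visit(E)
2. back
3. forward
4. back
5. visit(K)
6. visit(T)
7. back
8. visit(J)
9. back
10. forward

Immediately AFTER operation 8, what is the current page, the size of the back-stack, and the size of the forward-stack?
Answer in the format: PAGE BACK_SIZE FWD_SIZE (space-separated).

After 1 (visit(E)): cur=E back=1 fwd=0
After 2 (back): cur=HOME back=0 fwd=1
After 3 (forward): cur=E back=1 fwd=0
After 4 (back): cur=HOME back=0 fwd=1
After 5 (visit(K)): cur=K back=1 fwd=0
After 6 (visit(T)): cur=T back=2 fwd=0
After 7 (back): cur=K back=1 fwd=1
After 8 (visit(J)): cur=J back=2 fwd=0

J 2 0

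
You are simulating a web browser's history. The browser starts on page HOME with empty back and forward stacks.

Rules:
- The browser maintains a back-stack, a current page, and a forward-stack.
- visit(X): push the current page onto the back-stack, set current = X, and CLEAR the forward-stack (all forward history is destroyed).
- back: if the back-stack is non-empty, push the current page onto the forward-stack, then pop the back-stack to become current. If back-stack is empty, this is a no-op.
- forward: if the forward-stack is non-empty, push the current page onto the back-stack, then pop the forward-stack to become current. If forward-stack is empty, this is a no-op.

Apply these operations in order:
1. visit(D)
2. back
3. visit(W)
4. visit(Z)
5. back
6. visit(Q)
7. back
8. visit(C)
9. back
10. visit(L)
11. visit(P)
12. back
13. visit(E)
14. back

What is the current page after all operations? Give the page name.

Answer: L

Derivation:
After 1 (visit(D)): cur=D back=1 fwd=0
After 2 (back): cur=HOME back=0 fwd=1
After 3 (visit(W)): cur=W back=1 fwd=0
After 4 (visit(Z)): cur=Z back=2 fwd=0
After 5 (back): cur=W back=1 fwd=1
After 6 (visit(Q)): cur=Q back=2 fwd=0
After 7 (back): cur=W back=1 fwd=1
After 8 (visit(C)): cur=C back=2 fwd=0
After 9 (back): cur=W back=1 fwd=1
After 10 (visit(L)): cur=L back=2 fwd=0
After 11 (visit(P)): cur=P back=3 fwd=0
After 12 (back): cur=L back=2 fwd=1
After 13 (visit(E)): cur=E back=3 fwd=0
After 14 (back): cur=L back=2 fwd=1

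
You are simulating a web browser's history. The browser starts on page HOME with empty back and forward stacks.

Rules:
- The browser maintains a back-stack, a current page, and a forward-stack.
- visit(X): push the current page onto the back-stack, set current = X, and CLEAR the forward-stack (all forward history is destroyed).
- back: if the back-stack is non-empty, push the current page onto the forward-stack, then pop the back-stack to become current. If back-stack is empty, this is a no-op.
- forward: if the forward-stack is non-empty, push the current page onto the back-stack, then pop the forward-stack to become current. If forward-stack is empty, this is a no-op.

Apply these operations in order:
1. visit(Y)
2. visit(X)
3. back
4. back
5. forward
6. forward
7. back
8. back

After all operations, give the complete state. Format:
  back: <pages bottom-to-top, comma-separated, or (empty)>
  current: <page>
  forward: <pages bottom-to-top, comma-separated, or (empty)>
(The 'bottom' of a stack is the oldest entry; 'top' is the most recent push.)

After 1 (visit(Y)): cur=Y back=1 fwd=0
After 2 (visit(X)): cur=X back=2 fwd=0
After 3 (back): cur=Y back=1 fwd=1
After 4 (back): cur=HOME back=0 fwd=2
After 5 (forward): cur=Y back=1 fwd=1
After 6 (forward): cur=X back=2 fwd=0
After 7 (back): cur=Y back=1 fwd=1
After 8 (back): cur=HOME back=0 fwd=2

Answer: back: (empty)
current: HOME
forward: X,Y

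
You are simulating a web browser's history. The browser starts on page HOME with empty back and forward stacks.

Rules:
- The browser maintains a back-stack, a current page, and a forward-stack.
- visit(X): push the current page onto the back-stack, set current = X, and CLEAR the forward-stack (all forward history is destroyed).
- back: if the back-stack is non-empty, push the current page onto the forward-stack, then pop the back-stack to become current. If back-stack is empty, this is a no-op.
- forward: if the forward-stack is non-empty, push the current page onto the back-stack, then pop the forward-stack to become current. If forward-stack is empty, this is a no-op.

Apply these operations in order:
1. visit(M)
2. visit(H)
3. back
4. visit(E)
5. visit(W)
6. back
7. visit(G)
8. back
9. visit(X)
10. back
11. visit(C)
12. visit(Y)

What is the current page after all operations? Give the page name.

Answer: Y

Derivation:
After 1 (visit(M)): cur=M back=1 fwd=0
After 2 (visit(H)): cur=H back=2 fwd=0
After 3 (back): cur=M back=1 fwd=1
After 4 (visit(E)): cur=E back=2 fwd=0
After 5 (visit(W)): cur=W back=3 fwd=0
After 6 (back): cur=E back=2 fwd=1
After 7 (visit(G)): cur=G back=3 fwd=0
After 8 (back): cur=E back=2 fwd=1
After 9 (visit(X)): cur=X back=3 fwd=0
After 10 (back): cur=E back=2 fwd=1
After 11 (visit(C)): cur=C back=3 fwd=0
After 12 (visit(Y)): cur=Y back=4 fwd=0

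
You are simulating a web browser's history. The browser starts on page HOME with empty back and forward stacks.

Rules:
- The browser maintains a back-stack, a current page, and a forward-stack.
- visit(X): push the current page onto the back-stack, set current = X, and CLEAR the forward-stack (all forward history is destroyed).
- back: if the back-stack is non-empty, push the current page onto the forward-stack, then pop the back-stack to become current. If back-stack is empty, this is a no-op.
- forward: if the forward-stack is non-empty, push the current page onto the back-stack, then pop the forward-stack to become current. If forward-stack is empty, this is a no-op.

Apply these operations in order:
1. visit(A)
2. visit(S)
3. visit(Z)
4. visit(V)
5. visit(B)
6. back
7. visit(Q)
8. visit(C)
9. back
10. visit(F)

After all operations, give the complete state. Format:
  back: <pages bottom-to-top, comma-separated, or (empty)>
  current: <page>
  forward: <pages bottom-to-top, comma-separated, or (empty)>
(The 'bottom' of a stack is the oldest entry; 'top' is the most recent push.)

Answer: back: HOME,A,S,Z,V,Q
current: F
forward: (empty)

Derivation:
After 1 (visit(A)): cur=A back=1 fwd=0
After 2 (visit(S)): cur=S back=2 fwd=0
After 3 (visit(Z)): cur=Z back=3 fwd=0
After 4 (visit(V)): cur=V back=4 fwd=0
After 5 (visit(B)): cur=B back=5 fwd=0
After 6 (back): cur=V back=4 fwd=1
After 7 (visit(Q)): cur=Q back=5 fwd=0
After 8 (visit(C)): cur=C back=6 fwd=0
After 9 (back): cur=Q back=5 fwd=1
After 10 (visit(F)): cur=F back=6 fwd=0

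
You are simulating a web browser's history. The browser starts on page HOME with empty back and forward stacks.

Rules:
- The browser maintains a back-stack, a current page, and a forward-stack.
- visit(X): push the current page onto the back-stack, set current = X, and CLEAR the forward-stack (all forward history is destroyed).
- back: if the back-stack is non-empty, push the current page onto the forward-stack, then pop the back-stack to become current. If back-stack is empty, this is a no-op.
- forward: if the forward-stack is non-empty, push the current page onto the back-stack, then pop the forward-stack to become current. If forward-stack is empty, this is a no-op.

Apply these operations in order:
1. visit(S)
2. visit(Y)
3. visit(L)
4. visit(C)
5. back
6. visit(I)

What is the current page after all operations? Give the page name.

After 1 (visit(S)): cur=S back=1 fwd=0
After 2 (visit(Y)): cur=Y back=2 fwd=0
After 3 (visit(L)): cur=L back=3 fwd=0
After 4 (visit(C)): cur=C back=4 fwd=0
After 5 (back): cur=L back=3 fwd=1
After 6 (visit(I)): cur=I back=4 fwd=0

Answer: I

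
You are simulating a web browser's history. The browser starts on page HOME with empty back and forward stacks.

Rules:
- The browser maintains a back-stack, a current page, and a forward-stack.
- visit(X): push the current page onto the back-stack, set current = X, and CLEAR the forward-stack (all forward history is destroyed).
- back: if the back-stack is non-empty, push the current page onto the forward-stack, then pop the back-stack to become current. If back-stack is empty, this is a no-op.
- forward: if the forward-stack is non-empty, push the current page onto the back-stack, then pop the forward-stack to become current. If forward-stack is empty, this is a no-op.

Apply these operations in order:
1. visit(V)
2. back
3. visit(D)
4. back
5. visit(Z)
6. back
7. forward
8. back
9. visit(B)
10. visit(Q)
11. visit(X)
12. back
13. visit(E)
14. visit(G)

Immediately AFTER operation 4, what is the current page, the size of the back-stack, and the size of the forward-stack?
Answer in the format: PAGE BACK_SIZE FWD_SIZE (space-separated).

After 1 (visit(V)): cur=V back=1 fwd=0
After 2 (back): cur=HOME back=0 fwd=1
After 3 (visit(D)): cur=D back=1 fwd=0
After 4 (back): cur=HOME back=0 fwd=1

HOME 0 1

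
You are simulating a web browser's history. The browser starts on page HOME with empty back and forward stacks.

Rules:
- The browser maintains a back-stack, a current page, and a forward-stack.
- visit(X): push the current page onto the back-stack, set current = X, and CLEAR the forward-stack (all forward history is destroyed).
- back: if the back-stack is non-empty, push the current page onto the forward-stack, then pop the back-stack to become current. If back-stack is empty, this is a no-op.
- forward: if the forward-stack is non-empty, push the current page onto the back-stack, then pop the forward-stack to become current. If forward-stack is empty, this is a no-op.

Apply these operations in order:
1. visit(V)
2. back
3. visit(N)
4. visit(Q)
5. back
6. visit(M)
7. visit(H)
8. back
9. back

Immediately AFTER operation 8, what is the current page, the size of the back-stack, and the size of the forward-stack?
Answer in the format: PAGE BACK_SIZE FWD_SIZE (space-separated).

After 1 (visit(V)): cur=V back=1 fwd=0
After 2 (back): cur=HOME back=0 fwd=1
After 3 (visit(N)): cur=N back=1 fwd=0
After 4 (visit(Q)): cur=Q back=2 fwd=0
After 5 (back): cur=N back=1 fwd=1
After 6 (visit(M)): cur=M back=2 fwd=0
After 7 (visit(H)): cur=H back=3 fwd=0
After 8 (back): cur=M back=2 fwd=1

M 2 1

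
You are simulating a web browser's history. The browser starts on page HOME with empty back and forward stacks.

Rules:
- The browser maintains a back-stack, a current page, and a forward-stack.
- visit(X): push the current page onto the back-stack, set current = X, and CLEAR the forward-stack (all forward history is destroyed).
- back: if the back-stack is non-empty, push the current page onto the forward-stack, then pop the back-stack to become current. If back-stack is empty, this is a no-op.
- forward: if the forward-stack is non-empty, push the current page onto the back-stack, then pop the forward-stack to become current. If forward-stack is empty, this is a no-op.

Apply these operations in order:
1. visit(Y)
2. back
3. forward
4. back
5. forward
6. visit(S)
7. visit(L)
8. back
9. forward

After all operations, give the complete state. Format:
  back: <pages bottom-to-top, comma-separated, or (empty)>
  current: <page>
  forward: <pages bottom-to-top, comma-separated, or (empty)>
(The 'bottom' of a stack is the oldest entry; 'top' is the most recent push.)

After 1 (visit(Y)): cur=Y back=1 fwd=0
After 2 (back): cur=HOME back=0 fwd=1
After 3 (forward): cur=Y back=1 fwd=0
After 4 (back): cur=HOME back=0 fwd=1
After 5 (forward): cur=Y back=1 fwd=0
After 6 (visit(S)): cur=S back=2 fwd=0
After 7 (visit(L)): cur=L back=3 fwd=0
After 8 (back): cur=S back=2 fwd=1
After 9 (forward): cur=L back=3 fwd=0

Answer: back: HOME,Y,S
current: L
forward: (empty)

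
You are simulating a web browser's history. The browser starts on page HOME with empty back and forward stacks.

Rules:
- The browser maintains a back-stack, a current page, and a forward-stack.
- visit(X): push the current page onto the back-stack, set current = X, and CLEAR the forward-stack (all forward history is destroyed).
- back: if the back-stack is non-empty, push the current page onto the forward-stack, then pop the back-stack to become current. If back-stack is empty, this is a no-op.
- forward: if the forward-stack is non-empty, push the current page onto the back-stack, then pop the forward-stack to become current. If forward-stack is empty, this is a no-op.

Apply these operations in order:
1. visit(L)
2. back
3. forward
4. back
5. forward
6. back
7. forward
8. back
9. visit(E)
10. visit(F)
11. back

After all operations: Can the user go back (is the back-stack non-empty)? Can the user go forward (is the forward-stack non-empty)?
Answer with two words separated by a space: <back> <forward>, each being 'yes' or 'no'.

After 1 (visit(L)): cur=L back=1 fwd=0
After 2 (back): cur=HOME back=0 fwd=1
After 3 (forward): cur=L back=1 fwd=0
After 4 (back): cur=HOME back=0 fwd=1
After 5 (forward): cur=L back=1 fwd=0
After 6 (back): cur=HOME back=0 fwd=1
After 7 (forward): cur=L back=1 fwd=0
After 8 (back): cur=HOME back=0 fwd=1
After 9 (visit(E)): cur=E back=1 fwd=0
After 10 (visit(F)): cur=F back=2 fwd=0
After 11 (back): cur=E back=1 fwd=1

Answer: yes yes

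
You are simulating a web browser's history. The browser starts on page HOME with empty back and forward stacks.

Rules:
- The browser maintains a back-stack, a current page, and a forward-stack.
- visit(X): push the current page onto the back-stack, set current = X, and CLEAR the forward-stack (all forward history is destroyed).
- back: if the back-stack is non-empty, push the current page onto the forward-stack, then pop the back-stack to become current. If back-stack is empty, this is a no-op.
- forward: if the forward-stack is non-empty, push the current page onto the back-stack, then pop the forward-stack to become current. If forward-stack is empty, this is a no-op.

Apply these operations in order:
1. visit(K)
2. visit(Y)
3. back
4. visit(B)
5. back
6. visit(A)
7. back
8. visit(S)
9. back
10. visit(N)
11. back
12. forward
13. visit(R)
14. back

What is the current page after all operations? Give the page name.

Answer: N

Derivation:
After 1 (visit(K)): cur=K back=1 fwd=0
After 2 (visit(Y)): cur=Y back=2 fwd=0
After 3 (back): cur=K back=1 fwd=1
After 4 (visit(B)): cur=B back=2 fwd=0
After 5 (back): cur=K back=1 fwd=1
After 6 (visit(A)): cur=A back=2 fwd=0
After 7 (back): cur=K back=1 fwd=1
After 8 (visit(S)): cur=S back=2 fwd=0
After 9 (back): cur=K back=1 fwd=1
After 10 (visit(N)): cur=N back=2 fwd=0
After 11 (back): cur=K back=1 fwd=1
After 12 (forward): cur=N back=2 fwd=0
After 13 (visit(R)): cur=R back=3 fwd=0
After 14 (back): cur=N back=2 fwd=1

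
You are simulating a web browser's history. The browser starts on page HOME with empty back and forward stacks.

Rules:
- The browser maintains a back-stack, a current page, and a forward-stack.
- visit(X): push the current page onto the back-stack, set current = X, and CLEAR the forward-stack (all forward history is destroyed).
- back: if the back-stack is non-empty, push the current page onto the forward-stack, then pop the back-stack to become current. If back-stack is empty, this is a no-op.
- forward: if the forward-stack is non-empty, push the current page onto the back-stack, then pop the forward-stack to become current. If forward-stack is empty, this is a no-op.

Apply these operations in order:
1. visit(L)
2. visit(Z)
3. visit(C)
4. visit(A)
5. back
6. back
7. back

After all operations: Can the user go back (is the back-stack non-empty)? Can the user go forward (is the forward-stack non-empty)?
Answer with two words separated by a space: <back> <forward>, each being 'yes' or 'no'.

Answer: yes yes

Derivation:
After 1 (visit(L)): cur=L back=1 fwd=0
After 2 (visit(Z)): cur=Z back=2 fwd=0
After 3 (visit(C)): cur=C back=3 fwd=0
After 4 (visit(A)): cur=A back=4 fwd=0
After 5 (back): cur=C back=3 fwd=1
After 6 (back): cur=Z back=2 fwd=2
After 7 (back): cur=L back=1 fwd=3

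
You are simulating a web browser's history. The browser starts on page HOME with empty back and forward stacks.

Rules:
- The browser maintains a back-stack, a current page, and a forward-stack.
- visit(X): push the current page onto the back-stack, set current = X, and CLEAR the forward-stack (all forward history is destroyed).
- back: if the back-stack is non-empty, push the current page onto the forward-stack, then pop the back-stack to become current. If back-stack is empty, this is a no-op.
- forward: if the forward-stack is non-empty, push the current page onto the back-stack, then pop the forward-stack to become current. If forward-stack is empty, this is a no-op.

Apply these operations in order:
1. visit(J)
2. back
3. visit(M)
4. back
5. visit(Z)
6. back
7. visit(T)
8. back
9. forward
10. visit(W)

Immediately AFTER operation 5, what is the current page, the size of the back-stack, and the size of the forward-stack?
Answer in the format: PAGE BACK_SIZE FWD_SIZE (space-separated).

After 1 (visit(J)): cur=J back=1 fwd=0
After 2 (back): cur=HOME back=0 fwd=1
After 3 (visit(M)): cur=M back=1 fwd=0
After 4 (back): cur=HOME back=0 fwd=1
After 5 (visit(Z)): cur=Z back=1 fwd=0

Z 1 0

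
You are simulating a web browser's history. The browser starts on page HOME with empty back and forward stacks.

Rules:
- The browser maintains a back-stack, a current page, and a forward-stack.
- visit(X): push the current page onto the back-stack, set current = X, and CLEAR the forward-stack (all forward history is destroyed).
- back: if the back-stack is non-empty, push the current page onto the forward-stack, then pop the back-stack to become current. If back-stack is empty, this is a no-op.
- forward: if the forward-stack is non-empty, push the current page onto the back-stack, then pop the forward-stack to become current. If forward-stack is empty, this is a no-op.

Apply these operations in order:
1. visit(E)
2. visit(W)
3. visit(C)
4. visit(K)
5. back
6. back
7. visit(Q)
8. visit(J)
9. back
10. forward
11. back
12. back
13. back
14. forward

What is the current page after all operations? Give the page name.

After 1 (visit(E)): cur=E back=1 fwd=0
After 2 (visit(W)): cur=W back=2 fwd=0
After 3 (visit(C)): cur=C back=3 fwd=0
After 4 (visit(K)): cur=K back=4 fwd=0
After 5 (back): cur=C back=3 fwd=1
After 6 (back): cur=W back=2 fwd=2
After 7 (visit(Q)): cur=Q back=3 fwd=0
After 8 (visit(J)): cur=J back=4 fwd=0
After 9 (back): cur=Q back=3 fwd=1
After 10 (forward): cur=J back=4 fwd=0
After 11 (back): cur=Q back=3 fwd=1
After 12 (back): cur=W back=2 fwd=2
After 13 (back): cur=E back=1 fwd=3
After 14 (forward): cur=W back=2 fwd=2

Answer: W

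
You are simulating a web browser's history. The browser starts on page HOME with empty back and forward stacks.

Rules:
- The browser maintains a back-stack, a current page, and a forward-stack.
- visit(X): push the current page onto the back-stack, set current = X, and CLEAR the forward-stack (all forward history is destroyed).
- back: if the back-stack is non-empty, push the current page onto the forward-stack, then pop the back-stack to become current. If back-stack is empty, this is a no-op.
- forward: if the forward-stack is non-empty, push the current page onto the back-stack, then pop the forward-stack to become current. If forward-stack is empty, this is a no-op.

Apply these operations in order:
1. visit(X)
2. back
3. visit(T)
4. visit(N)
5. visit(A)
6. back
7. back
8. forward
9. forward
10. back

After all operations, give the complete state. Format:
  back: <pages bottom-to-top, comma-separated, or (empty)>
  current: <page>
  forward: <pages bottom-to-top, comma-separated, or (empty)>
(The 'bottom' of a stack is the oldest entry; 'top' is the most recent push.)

Answer: back: HOME,T
current: N
forward: A

Derivation:
After 1 (visit(X)): cur=X back=1 fwd=0
After 2 (back): cur=HOME back=0 fwd=1
After 3 (visit(T)): cur=T back=1 fwd=0
After 4 (visit(N)): cur=N back=2 fwd=0
After 5 (visit(A)): cur=A back=3 fwd=0
After 6 (back): cur=N back=2 fwd=1
After 7 (back): cur=T back=1 fwd=2
After 8 (forward): cur=N back=2 fwd=1
After 9 (forward): cur=A back=3 fwd=0
After 10 (back): cur=N back=2 fwd=1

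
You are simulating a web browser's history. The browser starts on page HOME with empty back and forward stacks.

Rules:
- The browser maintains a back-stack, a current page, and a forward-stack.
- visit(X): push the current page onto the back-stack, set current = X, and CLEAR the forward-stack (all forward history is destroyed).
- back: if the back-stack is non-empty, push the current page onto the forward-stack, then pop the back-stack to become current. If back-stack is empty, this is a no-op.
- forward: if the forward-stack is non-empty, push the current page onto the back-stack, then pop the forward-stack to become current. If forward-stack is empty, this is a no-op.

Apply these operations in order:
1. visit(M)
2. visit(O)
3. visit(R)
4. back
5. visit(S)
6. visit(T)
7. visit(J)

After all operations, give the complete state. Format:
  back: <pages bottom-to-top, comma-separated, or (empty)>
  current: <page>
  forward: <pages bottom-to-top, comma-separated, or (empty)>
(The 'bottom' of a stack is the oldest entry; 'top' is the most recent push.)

Answer: back: HOME,M,O,S,T
current: J
forward: (empty)

Derivation:
After 1 (visit(M)): cur=M back=1 fwd=0
After 2 (visit(O)): cur=O back=2 fwd=0
After 3 (visit(R)): cur=R back=3 fwd=0
After 4 (back): cur=O back=2 fwd=1
After 5 (visit(S)): cur=S back=3 fwd=0
After 6 (visit(T)): cur=T back=4 fwd=0
After 7 (visit(J)): cur=J back=5 fwd=0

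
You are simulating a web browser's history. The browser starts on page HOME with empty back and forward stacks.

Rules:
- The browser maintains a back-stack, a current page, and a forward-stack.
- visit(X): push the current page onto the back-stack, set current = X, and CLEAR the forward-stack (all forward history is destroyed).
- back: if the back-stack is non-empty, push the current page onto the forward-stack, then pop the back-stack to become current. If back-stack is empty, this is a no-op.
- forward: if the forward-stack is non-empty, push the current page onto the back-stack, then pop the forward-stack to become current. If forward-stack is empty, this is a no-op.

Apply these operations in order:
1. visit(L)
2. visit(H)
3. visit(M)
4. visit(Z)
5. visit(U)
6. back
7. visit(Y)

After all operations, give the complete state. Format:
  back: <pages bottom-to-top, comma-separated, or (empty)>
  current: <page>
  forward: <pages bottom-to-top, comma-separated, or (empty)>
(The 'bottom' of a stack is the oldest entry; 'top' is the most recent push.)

After 1 (visit(L)): cur=L back=1 fwd=0
After 2 (visit(H)): cur=H back=2 fwd=0
After 3 (visit(M)): cur=M back=3 fwd=0
After 4 (visit(Z)): cur=Z back=4 fwd=0
After 5 (visit(U)): cur=U back=5 fwd=0
After 6 (back): cur=Z back=4 fwd=1
After 7 (visit(Y)): cur=Y back=5 fwd=0

Answer: back: HOME,L,H,M,Z
current: Y
forward: (empty)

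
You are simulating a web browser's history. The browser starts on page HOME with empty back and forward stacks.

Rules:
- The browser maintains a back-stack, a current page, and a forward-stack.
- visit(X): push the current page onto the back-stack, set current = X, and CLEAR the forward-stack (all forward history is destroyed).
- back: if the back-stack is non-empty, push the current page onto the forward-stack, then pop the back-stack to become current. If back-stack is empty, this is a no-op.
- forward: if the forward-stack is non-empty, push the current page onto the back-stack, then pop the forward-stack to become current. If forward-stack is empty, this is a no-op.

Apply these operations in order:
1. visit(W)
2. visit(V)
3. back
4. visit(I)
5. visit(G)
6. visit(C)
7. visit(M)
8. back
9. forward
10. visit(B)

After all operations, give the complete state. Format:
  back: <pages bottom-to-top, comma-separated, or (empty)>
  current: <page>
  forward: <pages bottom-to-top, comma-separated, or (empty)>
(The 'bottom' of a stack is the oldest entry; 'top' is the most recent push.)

Answer: back: HOME,W,I,G,C,M
current: B
forward: (empty)

Derivation:
After 1 (visit(W)): cur=W back=1 fwd=0
After 2 (visit(V)): cur=V back=2 fwd=0
After 3 (back): cur=W back=1 fwd=1
After 4 (visit(I)): cur=I back=2 fwd=0
After 5 (visit(G)): cur=G back=3 fwd=0
After 6 (visit(C)): cur=C back=4 fwd=0
After 7 (visit(M)): cur=M back=5 fwd=0
After 8 (back): cur=C back=4 fwd=1
After 9 (forward): cur=M back=5 fwd=0
After 10 (visit(B)): cur=B back=6 fwd=0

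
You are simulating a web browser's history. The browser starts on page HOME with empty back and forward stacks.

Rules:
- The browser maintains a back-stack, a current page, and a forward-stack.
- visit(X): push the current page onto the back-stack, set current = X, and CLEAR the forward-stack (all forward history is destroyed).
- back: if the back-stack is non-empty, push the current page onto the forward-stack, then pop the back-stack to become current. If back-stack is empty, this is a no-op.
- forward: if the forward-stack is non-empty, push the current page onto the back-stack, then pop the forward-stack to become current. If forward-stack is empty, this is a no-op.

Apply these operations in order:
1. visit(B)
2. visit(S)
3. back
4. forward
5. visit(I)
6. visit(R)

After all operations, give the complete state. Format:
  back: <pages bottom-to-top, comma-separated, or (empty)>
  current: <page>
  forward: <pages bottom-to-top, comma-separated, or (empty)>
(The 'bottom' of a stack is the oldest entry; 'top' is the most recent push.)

Answer: back: HOME,B,S,I
current: R
forward: (empty)

Derivation:
After 1 (visit(B)): cur=B back=1 fwd=0
After 2 (visit(S)): cur=S back=2 fwd=0
After 3 (back): cur=B back=1 fwd=1
After 4 (forward): cur=S back=2 fwd=0
After 5 (visit(I)): cur=I back=3 fwd=0
After 6 (visit(R)): cur=R back=4 fwd=0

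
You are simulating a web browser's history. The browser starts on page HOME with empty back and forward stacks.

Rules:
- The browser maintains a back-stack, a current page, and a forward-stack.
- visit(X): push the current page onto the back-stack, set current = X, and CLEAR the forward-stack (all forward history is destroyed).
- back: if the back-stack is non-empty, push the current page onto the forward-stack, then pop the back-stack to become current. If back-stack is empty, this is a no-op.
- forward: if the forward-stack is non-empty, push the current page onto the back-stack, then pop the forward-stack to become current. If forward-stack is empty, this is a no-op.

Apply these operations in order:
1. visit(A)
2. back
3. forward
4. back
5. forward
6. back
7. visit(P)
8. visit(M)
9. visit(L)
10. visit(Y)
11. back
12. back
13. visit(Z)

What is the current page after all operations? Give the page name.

After 1 (visit(A)): cur=A back=1 fwd=0
After 2 (back): cur=HOME back=0 fwd=1
After 3 (forward): cur=A back=1 fwd=0
After 4 (back): cur=HOME back=0 fwd=1
After 5 (forward): cur=A back=1 fwd=0
After 6 (back): cur=HOME back=0 fwd=1
After 7 (visit(P)): cur=P back=1 fwd=0
After 8 (visit(M)): cur=M back=2 fwd=0
After 9 (visit(L)): cur=L back=3 fwd=0
After 10 (visit(Y)): cur=Y back=4 fwd=0
After 11 (back): cur=L back=3 fwd=1
After 12 (back): cur=M back=2 fwd=2
After 13 (visit(Z)): cur=Z back=3 fwd=0

Answer: Z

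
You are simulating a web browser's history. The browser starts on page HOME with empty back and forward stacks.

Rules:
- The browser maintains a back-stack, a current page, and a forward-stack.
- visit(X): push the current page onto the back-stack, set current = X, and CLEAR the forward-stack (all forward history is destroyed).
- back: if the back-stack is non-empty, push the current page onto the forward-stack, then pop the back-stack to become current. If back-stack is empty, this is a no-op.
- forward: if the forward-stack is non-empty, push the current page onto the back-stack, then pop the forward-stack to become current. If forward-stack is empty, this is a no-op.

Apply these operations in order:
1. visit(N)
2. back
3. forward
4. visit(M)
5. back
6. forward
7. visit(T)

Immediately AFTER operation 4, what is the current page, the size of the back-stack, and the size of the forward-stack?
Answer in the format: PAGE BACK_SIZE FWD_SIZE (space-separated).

After 1 (visit(N)): cur=N back=1 fwd=0
After 2 (back): cur=HOME back=0 fwd=1
After 3 (forward): cur=N back=1 fwd=0
After 4 (visit(M)): cur=M back=2 fwd=0

M 2 0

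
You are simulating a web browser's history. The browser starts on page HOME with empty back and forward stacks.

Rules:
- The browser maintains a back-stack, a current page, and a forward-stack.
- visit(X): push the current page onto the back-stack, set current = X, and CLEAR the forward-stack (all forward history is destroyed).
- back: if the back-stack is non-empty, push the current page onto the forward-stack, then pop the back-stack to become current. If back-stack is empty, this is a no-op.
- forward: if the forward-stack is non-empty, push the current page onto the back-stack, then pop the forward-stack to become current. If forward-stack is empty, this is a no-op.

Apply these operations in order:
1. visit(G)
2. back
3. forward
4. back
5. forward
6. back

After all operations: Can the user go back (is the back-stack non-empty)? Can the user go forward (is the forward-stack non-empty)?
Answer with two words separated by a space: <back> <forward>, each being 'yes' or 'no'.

After 1 (visit(G)): cur=G back=1 fwd=0
After 2 (back): cur=HOME back=0 fwd=1
After 3 (forward): cur=G back=1 fwd=0
After 4 (back): cur=HOME back=0 fwd=1
After 5 (forward): cur=G back=1 fwd=0
After 6 (back): cur=HOME back=0 fwd=1

Answer: no yes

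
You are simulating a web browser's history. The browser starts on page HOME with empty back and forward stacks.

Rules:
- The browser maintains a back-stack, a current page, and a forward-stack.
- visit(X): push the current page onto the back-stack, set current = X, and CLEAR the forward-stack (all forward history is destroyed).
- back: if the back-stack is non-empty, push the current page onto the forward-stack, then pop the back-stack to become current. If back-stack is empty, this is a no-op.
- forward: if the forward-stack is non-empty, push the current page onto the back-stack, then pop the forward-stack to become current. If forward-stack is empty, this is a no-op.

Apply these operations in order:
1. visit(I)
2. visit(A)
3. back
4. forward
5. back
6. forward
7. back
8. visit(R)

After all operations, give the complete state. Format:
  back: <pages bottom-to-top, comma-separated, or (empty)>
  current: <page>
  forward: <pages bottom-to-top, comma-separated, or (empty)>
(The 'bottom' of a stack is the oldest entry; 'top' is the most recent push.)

Answer: back: HOME,I
current: R
forward: (empty)

Derivation:
After 1 (visit(I)): cur=I back=1 fwd=0
After 2 (visit(A)): cur=A back=2 fwd=0
After 3 (back): cur=I back=1 fwd=1
After 4 (forward): cur=A back=2 fwd=0
After 5 (back): cur=I back=1 fwd=1
After 6 (forward): cur=A back=2 fwd=0
After 7 (back): cur=I back=1 fwd=1
After 8 (visit(R)): cur=R back=2 fwd=0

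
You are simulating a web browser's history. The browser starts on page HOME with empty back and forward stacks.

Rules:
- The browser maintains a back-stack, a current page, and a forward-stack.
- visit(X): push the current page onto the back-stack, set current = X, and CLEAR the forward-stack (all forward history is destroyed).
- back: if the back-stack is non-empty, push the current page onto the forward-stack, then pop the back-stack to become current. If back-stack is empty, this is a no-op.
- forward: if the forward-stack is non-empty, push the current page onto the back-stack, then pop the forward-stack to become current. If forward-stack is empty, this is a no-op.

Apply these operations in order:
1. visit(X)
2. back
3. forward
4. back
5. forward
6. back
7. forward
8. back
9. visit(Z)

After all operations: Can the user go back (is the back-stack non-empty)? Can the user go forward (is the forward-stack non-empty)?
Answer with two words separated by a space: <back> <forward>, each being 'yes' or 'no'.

After 1 (visit(X)): cur=X back=1 fwd=0
After 2 (back): cur=HOME back=0 fwd=1
After 3 (forward): cur=X back=1 fwd=0
After 4 (back): cur=HOME back=0 fwd=1
After 5 (forward): cur=X back=1 fwd=0
After 6 (back): cur=HOME back=0 fwd=1
After 7 (forward): cur=X back=1 fwd=0
After 8 (back): cur=HOME back=0 fwd=1
After 9 (visit(Z)): cur=Z back=1 fwd=0

Answer: yes no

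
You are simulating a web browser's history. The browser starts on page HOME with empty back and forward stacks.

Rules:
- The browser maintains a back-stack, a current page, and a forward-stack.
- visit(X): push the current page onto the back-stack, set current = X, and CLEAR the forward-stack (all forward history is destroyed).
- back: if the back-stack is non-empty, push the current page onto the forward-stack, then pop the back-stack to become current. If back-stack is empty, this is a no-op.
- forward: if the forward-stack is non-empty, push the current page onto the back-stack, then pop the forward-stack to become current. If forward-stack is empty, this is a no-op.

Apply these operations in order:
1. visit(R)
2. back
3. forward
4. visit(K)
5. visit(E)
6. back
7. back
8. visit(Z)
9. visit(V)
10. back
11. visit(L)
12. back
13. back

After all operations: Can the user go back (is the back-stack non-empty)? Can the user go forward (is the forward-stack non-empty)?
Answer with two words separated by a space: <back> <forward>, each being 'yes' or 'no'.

Answer: yes yes

Derivation:
After 1 (visit(R)): cur=R back=1 fwd=0
After 2 (back): cur=HOME back=0 fwd=1
After 3 (forward): cur=R back=1 fwd=0
After 4 (visit(K)): cur=K back=2 fwd=0
After 5 (visit(E)): cur=E back=3 fwd=0
After 6 (back): cur=K back=2 fwd=1
After 7 (back): cur=R back=1 fwd=2
After 8 (visit(Z)): cur=Z back=2 fwd=0
After 9 (visit(V)): cur=V back=3 fwd=0
After 10 (back): cur=Z back=2 fwd=1
After 11 (visit(L)): cur=L back=3 fwd=0
After 12 (back): cur=Z back=2 fwd=1
After 13 (back): cur=R back=1 fwd=2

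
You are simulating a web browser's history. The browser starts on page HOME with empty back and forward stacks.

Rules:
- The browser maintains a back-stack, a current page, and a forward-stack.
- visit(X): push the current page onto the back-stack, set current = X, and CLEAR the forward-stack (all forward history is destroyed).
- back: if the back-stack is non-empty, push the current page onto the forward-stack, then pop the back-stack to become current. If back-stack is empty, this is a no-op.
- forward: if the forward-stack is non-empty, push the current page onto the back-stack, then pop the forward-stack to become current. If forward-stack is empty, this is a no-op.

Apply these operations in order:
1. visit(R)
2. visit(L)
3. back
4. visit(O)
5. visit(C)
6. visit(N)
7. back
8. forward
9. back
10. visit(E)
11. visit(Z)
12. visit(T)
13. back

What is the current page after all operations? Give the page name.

Answer: Z

Derivation:
After 1 (visit(R)): cur=R back=1 fwd=0
After 2 (visit(L)): cur=L back=2 fwd=0
After 3 (back): cur=R back=1 fwd=1
After 4 (visit(O)): cur=O back=2 fwd=0
After 5 (visit(C)): cur=C back=3 fwd=0
After 6 (visit(N)): cur=N back=4 fwd=0
After 7 (back): cur=C back=3 fwd=1
After 8 (forward): cur=N back=4 fwd=0
After 9 (back): cur=C back=3 fwd=1
After 10 (visit(E)): cur=E back=4 fwd=0
After 11 (visit(Z)): cur=Z back=5 fwd=0
After 12 (visit(T)): cur=T back=6 fwd=0
After 13 (back): cur=Z back=5 fwd=1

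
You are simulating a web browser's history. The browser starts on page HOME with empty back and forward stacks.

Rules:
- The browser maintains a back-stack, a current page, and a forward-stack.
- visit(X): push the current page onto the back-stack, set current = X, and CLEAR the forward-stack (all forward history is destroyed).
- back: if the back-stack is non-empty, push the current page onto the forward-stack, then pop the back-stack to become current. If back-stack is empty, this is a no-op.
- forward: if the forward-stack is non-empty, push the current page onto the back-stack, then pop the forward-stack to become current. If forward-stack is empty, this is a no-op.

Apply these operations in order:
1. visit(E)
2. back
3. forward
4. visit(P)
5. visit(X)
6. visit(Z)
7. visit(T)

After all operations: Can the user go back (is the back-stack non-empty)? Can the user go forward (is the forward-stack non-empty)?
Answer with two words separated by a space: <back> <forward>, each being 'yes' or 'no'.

After 1 (visit(E)): cur=E back=1 fwd=0
After 2 (back): cur=HOME back=0 fwd=1
After 3 (forward): cur=E back=1 fwd=0
After 4 (visit(P)): cur=P back=2 fwd=0
After 5 (visit(X)): cur=X back=3 fwd=0
After 6 (visit(Z)): cur=Z back=4 fwd=0
After 7 (visit(T)): cur=T back=5 fwd=0

Answer: yes no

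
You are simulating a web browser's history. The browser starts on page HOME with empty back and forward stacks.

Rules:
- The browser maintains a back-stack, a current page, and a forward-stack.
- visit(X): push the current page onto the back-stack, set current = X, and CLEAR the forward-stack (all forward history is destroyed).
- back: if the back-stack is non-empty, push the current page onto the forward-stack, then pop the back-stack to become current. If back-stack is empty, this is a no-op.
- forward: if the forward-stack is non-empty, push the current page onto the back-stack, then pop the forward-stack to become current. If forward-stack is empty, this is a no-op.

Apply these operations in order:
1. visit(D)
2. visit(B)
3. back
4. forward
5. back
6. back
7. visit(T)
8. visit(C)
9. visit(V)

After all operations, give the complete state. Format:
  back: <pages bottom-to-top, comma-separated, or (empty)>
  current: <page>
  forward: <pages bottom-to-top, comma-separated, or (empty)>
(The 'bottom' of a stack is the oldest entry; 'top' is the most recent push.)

Answer: back: HOME,T,C
current: V
forward: (empty)

Derivation:
After 1 (visit(D)): cur=D back=1 fwd=0
After 2 (visit(B)): cur=B back=2 fwd=0
After 3 (back): cur=D back=1 fwd=1
After 4 (forward): cur=B back=2 fwd=0
After 5 (back): cur=D back=1 fwd=1
After 6 (back): cur=HOME back=0 fwd=2
After 7 (visit(T)): cur=T back=1 fwd=0
After 8 (visit(C)): cur=C back=2 fwd=0
After 9 (visit(V)): cur=V back=3 fwd=0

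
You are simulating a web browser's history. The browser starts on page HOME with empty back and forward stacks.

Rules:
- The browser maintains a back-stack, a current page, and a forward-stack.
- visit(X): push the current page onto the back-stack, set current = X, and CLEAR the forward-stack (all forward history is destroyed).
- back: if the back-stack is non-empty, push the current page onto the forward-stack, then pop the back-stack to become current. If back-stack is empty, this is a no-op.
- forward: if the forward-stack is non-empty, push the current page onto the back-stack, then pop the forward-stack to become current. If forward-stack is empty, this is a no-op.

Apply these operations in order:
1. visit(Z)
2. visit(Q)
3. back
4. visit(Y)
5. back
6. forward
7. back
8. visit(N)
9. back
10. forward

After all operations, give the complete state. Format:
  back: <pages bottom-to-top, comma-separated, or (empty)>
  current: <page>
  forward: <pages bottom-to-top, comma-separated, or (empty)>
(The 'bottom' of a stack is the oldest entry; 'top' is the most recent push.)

Answer: back: HOME,Z
current: N
forward: (empty)

Derivation:
After 1 (visit(Z)): cur=Z back=1 fwd=0
After 2 (visit(Q)): cur=Q back=2 fwd=0
After 3 (back): cur=Z back=1 fwd=1
After 4 (visit(Y)): cur=Y back=2 fwd=0
After 5 (back): cur=Z back=1 fwd=1
After 6 (forward): cur=Y back=2 fwd=0
After 7 (back): cur=Z back=1 fwd=1
After 8 (visit(N)): cur=N back=2 fwd=0
After 9 (back): cur=Z back=1 fwd=1
After 10 (forward): cur=N back=2 fwd=0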